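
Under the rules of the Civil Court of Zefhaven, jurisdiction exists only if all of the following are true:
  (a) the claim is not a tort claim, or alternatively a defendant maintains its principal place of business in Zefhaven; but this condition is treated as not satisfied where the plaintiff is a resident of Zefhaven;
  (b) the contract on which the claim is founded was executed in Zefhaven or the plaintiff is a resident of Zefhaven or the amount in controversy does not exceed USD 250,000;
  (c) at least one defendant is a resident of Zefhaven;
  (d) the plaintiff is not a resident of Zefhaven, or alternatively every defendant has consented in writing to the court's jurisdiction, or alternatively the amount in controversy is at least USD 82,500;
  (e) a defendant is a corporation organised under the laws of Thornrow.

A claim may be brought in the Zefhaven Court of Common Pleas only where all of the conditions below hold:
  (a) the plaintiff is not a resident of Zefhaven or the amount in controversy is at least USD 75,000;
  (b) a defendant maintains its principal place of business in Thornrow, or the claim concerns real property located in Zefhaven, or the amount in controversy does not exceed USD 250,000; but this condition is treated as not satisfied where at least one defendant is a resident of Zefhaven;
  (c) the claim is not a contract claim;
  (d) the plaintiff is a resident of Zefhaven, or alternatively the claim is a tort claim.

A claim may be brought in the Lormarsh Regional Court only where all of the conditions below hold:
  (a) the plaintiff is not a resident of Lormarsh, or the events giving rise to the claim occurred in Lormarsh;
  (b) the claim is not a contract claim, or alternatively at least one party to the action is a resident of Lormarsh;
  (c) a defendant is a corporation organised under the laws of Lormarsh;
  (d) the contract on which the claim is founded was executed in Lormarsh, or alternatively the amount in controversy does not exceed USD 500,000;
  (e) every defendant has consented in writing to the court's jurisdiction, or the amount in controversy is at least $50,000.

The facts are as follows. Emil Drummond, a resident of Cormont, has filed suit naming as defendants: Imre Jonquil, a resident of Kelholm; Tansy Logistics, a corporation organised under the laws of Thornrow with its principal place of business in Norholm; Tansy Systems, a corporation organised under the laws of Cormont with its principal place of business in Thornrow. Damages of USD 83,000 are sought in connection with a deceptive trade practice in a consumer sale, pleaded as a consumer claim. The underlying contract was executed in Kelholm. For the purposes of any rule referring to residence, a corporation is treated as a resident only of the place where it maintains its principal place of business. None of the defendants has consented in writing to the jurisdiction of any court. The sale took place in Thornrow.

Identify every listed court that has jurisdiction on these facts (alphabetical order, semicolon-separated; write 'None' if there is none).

None

The Civil Court of Zefhaven:
  (a) The claim is a consumer claim, not a tort claim, so this disjunct is met. The carve-out does not apply: the plaintiff resides in Cormont, not Zefhaven. Condition met.
  (b) The amount in controversy is USD 83,000, within the 250,000 dollars ceiling, so one alternative holds. Met.
  (c) No defendant resides in Zefhaven (they reside in Kelholm, Norholm, Thornrow). Not satisfied.
  (d) The plaintiff resides in Cormont, which is not Zefhaven, so one alternative holds. Satisfied.
  (e) Tansy Logistics is organised under the laws of Thornrow. Met.
  → At least one condition fails; no jurisdiction.
The Zefhaven Court of Common Pleas:
  (a) The plaintiff resides in Cormont, which is not Zefhaven, so this disjunct is met. Met.
  (b) Tansy Systems has its principal place of business in Thornrow — that alternative is enough. And the carve-out is inapplicable — no defendant resides in Zefhaven (they reside in Kelholm, Norholm, Thornrow). Met.
  (c) The claim is a consumer claim, not a contract claim. Met.
  (d) The plaintiff resides in Cormont, not Zefhaven; the claim is a consumer claim, not a tort claim — no alternative holds. Condition not met.
  → At least one condition fails; no jurisdiction.
The Lormarsh Regional Court:
  (a) The plaintiff resides in Cormont, which is not Lormarsh — that alternative is enough. Met.
  (b) The claim is a consumer claim, not a contract claim, so this disjunct is met. Condition met.
  (c) The corporate defendant(s) are organised in Cormont, Thornrow, not Lormarsh. Fails.
  (d) The amount in controversy is USD 83,000, within the 500,000 dollars ceiling — that alternative is enough. Satisfied.
  (e) The amount in controversy is 83,000 dollars, which meets the 50,000 dollars floor, so one alternative holds. Met.
  → No jurisdiction.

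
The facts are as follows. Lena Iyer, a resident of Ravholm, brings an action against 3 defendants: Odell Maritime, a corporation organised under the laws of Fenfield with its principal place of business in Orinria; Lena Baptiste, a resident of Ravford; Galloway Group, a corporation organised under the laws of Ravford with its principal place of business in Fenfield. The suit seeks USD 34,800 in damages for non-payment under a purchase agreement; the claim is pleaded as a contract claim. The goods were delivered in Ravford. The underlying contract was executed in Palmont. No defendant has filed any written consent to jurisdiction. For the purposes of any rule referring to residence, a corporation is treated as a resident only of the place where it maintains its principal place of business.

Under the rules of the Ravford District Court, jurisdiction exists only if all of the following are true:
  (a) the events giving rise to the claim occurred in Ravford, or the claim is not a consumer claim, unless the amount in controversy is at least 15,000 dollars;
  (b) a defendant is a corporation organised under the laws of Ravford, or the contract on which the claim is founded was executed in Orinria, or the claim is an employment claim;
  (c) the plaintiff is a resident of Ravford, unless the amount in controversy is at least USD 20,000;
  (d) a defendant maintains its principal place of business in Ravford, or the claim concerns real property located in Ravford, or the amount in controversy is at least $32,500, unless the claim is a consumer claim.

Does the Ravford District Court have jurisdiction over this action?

The Ravford District Court:
  (a) The operative events occurred in Ravford, so this disjunct is met. Satisfied.
  (b) Galloway Group is organised under the laws of Ravford, so one alternative holds. Met.
  (c) The plaintiff resides in Ravholm, not Ravford. The proviso rescues it, though: the amount in controversy is 34,800 dollars, which meets the 20,000 dollars floor. Condition met.
  (d) The amount in controversy is USD 34,800, which meets the $32,500 floor — that alternative is enough. Met.
  → Every requirement is satisfied — jurisdiction.

Yes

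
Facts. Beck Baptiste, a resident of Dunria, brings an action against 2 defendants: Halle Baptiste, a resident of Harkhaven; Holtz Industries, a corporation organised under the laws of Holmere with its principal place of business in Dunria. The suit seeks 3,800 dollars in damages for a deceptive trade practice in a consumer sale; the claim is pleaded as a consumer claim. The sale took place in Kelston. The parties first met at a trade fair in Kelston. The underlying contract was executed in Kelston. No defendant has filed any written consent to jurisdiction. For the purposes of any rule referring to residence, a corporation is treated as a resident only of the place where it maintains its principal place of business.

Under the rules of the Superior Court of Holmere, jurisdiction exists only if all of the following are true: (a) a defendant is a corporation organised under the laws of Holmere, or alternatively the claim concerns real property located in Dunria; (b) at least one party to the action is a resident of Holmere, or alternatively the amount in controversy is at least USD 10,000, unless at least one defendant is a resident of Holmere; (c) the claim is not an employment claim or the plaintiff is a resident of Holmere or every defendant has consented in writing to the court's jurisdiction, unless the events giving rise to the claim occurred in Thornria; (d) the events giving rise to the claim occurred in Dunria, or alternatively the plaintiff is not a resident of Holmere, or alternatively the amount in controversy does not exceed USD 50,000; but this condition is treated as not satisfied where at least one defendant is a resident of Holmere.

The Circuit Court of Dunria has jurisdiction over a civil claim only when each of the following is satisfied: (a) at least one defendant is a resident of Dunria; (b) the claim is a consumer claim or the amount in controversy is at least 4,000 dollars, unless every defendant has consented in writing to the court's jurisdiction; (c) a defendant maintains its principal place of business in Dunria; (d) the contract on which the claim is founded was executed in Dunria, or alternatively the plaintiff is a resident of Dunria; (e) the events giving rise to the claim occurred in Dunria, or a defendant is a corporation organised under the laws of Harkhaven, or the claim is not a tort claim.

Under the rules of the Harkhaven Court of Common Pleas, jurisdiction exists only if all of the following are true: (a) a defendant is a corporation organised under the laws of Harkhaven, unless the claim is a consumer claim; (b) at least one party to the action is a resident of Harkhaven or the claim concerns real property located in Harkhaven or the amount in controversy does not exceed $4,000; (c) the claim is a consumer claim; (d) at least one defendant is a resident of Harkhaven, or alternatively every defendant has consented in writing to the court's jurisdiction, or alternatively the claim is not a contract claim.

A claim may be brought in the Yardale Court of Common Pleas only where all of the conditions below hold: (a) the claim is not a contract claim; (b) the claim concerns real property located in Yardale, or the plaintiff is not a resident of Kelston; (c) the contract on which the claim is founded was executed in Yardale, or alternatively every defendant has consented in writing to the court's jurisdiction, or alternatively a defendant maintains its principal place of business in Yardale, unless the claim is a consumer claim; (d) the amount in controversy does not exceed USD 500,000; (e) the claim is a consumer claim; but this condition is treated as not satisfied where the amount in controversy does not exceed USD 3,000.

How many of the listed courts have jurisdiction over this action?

The Superior Court of Holmere:
  (a) Holtz Industries is organised under the laws of Holmere, so this disjunct is met. Satisfied.
  (b) No party resides in Holmere; the amount in controversy is 3,800 dollars, below the $10,000 floor — no alternative holds. And no defendant resides in Holmere (they reside in Harkhaven, Dunria), so the proviso does not save it. Not met.
  (c) The claim is a consumer claim, not an employment claim, so this disjunct is met. Condition met.
  (d) The plaintiff resides in Dunria, which is not Holmere, so one alternative holds. The exception is not triggered, since no defendant resides in Holmere (they reside in Harkhaven, Dunria). Condition met.
  → Not every requirement is met — no jurisdiction.
The Circuit Court of Dunria:
  (a) Holtz Industries resides in Dunria. Condition met.
  (b) The claim is a consumer claim, so one alternative holds. Met.
  (c) Holtz Industries has its principal place of business in Dunria. Satisfied.
  (d) The plaintiff resides in Dunria, which satisfies one of the alternatives. Satisfied.
  (e) The claim is a consumer claim, not a tort claim, which satisfies one of the alternatives. Satisfied.
  → Every requirement is satisfied — jurisdiction.
The Harkhaven Court of Common Pleas:
  (a) The corporate defendant(s) are organised in Holmere, not Harkhaven. But the claim is a consumer claim, and the 'unless' clause therefore excuses the requirement. Satisfied.
  (b) Halle Baptiste resides in Harkhaven, so this disjunct is met. Met.
  (c) The claim is a consumer claim. Met.
  (d) Halle Baptiste resides in Harkhaven, so one alternative holds. Satisfied.
  → Every requirement is satisfied — jurisdiction.
The Yardale Court of Common Pleas:
  (a) The claim is a consumer claim, not a contract claim. Satisfied.
  (b) The plaintiff resides in Dunria, which is not Kelston, so one alternative holds. Satisfied.
  (c) The contract was executed in Kelston, not Yardale; no such written consent has been filed; the corporate defendant(s) have their principal place of business in Dunria, not Yardale — no alternative holds. However, the claim is a consumer claim, so the 'unless' proviso supplies this condition. Satisfied.
  (d) The amount in controversy is USD 3,800, within the USD 500,000 ceiling. Met.
  (e) The claim is a consumer claim. The exception is not triggered, since the amount in controversy is $3,800, above the $3,000 ceiling. Met.
  → Every requirement is satisfied — jurisdiction.
Courts with jurisdiction: the Circuit Court of Dunria, the Harkhaven Court of Common Pleas, the Yardale Court of Common Pleas — 3 in total.

3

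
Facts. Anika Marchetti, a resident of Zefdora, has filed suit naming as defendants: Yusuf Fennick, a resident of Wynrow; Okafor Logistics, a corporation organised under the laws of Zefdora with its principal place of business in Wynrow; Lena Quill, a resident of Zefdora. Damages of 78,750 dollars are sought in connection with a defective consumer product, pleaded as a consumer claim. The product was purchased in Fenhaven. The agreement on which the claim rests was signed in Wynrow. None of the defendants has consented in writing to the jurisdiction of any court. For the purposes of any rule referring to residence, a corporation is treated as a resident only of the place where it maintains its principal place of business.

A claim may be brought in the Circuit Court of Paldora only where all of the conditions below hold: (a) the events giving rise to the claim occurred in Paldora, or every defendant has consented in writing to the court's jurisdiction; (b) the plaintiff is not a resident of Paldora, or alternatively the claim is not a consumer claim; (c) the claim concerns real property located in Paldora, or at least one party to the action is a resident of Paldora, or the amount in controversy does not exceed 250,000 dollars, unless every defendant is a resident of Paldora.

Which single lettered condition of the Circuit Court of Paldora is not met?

(a)

The Circuit Court of Paldora:
  (a) The operative events occurred in Fenhaven, not Paldora; no such written consent has been filed — every alternative fails. Condition not met.
  (b) The plaintiff resides in Zefdora, which is not Paldora, which satisfies one of the alternatives. Satisfied.
  (c) The amount in controversy is $78,750, within the 250,000 dollars ceiling, so this disjunct is met. Satisfied.
Only condition (a) fails.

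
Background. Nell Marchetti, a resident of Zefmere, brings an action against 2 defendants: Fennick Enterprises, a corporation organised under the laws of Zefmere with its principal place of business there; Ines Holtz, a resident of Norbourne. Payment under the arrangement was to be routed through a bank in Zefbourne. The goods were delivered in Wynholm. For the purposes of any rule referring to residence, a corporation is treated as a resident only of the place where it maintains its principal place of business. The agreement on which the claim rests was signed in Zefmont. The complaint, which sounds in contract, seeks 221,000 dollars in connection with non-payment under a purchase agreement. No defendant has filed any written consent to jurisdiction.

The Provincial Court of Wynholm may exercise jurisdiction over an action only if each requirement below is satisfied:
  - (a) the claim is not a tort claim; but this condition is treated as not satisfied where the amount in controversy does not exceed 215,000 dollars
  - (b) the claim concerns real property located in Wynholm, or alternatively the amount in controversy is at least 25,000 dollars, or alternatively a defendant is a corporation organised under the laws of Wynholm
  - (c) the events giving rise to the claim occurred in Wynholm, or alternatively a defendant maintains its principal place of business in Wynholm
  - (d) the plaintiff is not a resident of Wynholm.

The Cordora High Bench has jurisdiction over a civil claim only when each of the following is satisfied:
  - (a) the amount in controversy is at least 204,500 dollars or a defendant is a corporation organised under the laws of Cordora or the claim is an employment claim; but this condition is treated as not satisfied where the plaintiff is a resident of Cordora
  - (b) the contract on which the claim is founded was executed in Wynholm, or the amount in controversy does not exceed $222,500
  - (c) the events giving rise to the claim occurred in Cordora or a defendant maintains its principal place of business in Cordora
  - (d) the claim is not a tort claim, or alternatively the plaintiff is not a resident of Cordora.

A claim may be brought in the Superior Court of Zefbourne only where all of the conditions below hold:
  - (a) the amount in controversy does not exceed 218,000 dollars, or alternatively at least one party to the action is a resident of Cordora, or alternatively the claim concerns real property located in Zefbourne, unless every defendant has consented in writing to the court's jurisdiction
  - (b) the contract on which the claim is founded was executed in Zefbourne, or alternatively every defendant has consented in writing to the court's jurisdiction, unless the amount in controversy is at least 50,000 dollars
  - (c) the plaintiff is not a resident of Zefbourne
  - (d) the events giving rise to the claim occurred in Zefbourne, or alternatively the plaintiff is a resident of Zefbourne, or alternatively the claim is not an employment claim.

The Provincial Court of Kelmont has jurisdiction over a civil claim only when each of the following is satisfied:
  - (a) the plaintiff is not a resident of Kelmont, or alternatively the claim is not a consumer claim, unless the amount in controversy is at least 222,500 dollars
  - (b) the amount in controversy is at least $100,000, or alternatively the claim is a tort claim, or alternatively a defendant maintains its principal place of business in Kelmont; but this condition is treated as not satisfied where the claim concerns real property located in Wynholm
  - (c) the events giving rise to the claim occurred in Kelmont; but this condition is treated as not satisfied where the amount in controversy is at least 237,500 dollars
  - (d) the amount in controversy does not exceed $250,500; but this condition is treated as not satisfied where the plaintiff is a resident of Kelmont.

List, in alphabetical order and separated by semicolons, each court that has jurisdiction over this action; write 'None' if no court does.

The Provincial Court of Wynholm:
  (a) The claim is a contract claim, not a tort claim. The carve-out does not apply: the amount in controversy is USD 221,000, above the $215,000 ceiling. Condition met.
  (b) The amount in controversy is $221,000, which meets the $25,000 floor — that alternative is enough. Satisfied.
  (c) The operative events occurred in Wynholm, so this disjunct is met. Condition met.
  (d) The plaintiff resides in Zefmere, which is not Wynholm. Condition met.
  → The court has jurisdiction.
The Cordora High Bench:
  (a) The amount in controversy is $221,000, which meets the USD 204,500 floor, which satisfies one of the alternatives. And the carve-out is inapplicable — the plaintiff resides in Zefmere, not Cordora. Condition met.
  (b) The amount in controversy is USD 221,000, within the $222,500 ceiling, which satisfies one of the alternatives. Satisfied.
  (c) The operative events occurred in Wynholm, not Cordora; the corporate defendant(s) have their principal place of business in Zefmere, not Cordora — every alternative fails. Not satisfied.
  (d) The claim is a contract claim, not a tort claim, so one alternative holds. Condition met.
  → No jurisdiction.
The Superior Court of Zefbourne:
  (a) The amount in controversy is USD 221,000, above the USD 218,000 ceiling; no party resides in Cordora; the claim does not concern real property — none of the alternatives is met. And no such written consent has been filed, so the proviso does not save it. Condition not met.
  (b) The contract was executed in Zefmont, not Zefbourne; no such written consent has been filed — every alternative fails. But the amount in controversy is USD 221,000, which meets the USD 50,000 floor, and the 'unless' clause therefore excuses the requirement. Satisfied.
  (c) The plaintiff resides in Zefmere, which is not Zefbourne. Satisfied.
  (d) The claim is a contract claim, not an employment claim, which satisfies one of the alternatives. Condition met.
  → Not every requirement is met — no jurisdiction.
The Provincial Court of Kelmont:
  (a) The plaintiff resides in Zefmere, which is not Kelmont, which satisfies one of the alternatives. Condition met.
  (b) The amount in controversy is 221,000 dollars, which meets the 100,000 dollars floor — that alternative is enough. And the carve-out is inapplicable — the claim does not concern real property. Satisfied.
  (c) The operative events occurred in Wynholm, not Kelmont. Fails.
  (d) The amount in controversy is $221,000, within the $250,500 ceiling. And the carve-out is inapplicable — the plaintiff resides in Zefmere, not Kelmont. Condition met.
  → The court lacks jurisdiction.

the Provincial Court of Wynholm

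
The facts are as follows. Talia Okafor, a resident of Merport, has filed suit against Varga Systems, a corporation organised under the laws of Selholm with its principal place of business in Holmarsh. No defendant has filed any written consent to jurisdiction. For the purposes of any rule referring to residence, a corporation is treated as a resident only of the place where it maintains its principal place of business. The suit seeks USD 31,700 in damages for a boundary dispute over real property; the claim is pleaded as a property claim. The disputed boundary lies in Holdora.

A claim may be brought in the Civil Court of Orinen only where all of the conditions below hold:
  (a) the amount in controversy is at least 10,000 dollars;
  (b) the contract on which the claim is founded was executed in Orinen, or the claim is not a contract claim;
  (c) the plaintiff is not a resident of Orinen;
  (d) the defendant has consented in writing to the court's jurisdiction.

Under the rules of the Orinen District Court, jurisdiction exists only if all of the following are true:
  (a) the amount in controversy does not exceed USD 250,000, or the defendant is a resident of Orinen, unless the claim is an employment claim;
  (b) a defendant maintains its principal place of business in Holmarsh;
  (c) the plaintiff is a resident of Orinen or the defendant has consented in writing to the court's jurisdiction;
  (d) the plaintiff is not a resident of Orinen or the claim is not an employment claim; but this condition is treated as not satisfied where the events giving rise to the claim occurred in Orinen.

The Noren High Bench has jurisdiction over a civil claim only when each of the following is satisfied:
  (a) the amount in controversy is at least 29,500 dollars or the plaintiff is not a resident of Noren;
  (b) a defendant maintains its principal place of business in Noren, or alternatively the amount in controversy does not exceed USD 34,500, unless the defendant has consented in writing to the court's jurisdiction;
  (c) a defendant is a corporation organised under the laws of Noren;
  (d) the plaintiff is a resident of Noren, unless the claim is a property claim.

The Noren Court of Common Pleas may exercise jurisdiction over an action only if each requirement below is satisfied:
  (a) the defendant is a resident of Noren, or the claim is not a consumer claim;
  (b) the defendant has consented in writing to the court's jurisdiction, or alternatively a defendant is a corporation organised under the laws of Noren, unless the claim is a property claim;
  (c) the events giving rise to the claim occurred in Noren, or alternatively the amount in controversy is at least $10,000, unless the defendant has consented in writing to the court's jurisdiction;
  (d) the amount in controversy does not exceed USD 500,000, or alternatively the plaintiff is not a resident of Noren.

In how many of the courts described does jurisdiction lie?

The Civil Court of Orinen:
  (a) The amount in controversy is $31,700, which meets the USD 10,000 floor. Satisfied.
  (b) The claim is a property claim, not a contract claim, so this disjunct is met. Satisfied.
  (c) The plaintiff resides in Merport, which is not Orinen. Met.
  (d) No such written consent has been filed. Condition not met.
  → No jurisdiction.
The Orinen District Court:
  (a) The amount in controversy is 31,700 dollars, within the 250,000 dollars ceiling, so this disjunct is met. Condition met.
  (b) Varga Systems has its principal place of business in Holmarsh. Satisfied.
  (c) The plaintiff resides in Merport, not Orinen; no such written consent has been filed — none of the alternatives is met. Not satisfied.
  (d) The plaintiff resides in Merport, which is not Orinen — that alternative is enough. The carve-out does not apply: the operative events occurred in Holdora, not Orinen. Condition met.
  → No jurisdiction.
The Noren High Bench:
  (a) The amount in controversy is $31,700, which meets the $29,500 floor, so one alternative holds. Met.
  (b) The amount in controversy is $31,700, within the $34,500 ceiling, so one alternative holds. Met.
  (c) The corporate defendant(s) are organised in Selholm, not Noren. Condition not met.
  (d) The plaintiff resides in Merport, not Noren. The proviso rescues it, though: the claim is a property claim. Condition met.
  → Not every requirement is met — no jurisdiction.
The Noren Court of Common Pleas:
  (a) The claim is a property claim, not a consumer claim, which satisfies one of the alternatives. Met.
  (b) No such written consent has been filed; the corporate defendant(s) are organised in Selholm, not Noren — every alternative fails. However, the claim is a property claim, so the 'unless' proviso supplies this condition. Condition met.
  (c) The amount in controversy is $31,700, which meets the $10,000 floor, so one alternative holds. Met.
  (d) The amount in controversy is USD 31,700, within the USD 500,000 ceiling, so one alternative holds. Condition met.
  → Every requirement is satisfied — jurisdiction.
Courts with jurisdiction: the Noren Court of Common Pleas — 1 in total.

1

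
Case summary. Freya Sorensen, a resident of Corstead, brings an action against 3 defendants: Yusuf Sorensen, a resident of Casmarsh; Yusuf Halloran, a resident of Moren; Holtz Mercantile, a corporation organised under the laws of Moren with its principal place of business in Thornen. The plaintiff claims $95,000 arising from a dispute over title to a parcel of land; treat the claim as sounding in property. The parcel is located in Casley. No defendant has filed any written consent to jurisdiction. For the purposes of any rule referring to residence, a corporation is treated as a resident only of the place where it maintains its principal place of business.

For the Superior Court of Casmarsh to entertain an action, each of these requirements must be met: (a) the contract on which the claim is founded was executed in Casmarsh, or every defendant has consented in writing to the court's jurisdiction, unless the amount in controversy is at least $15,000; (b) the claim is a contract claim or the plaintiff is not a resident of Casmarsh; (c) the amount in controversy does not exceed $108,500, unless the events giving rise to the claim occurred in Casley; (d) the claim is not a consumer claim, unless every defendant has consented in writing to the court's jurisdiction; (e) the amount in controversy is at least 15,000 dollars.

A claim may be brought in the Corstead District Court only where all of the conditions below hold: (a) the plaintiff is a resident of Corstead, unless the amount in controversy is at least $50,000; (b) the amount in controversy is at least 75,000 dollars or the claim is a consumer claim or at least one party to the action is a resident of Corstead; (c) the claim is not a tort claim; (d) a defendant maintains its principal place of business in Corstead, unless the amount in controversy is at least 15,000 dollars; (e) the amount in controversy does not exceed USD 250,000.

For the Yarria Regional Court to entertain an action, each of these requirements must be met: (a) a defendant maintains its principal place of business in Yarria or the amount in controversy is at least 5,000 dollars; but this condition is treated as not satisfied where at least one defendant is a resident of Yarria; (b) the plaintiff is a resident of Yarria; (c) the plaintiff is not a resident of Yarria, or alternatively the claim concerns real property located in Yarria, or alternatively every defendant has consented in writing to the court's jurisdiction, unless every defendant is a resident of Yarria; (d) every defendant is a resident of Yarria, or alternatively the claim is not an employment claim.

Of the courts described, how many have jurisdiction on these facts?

2

The Superior Court of Casmarsh:
  (a) No contract (and hence no place of execution) is alleged; no such written consent has been filed — every alternative fails. But the amount in controversy is 95,000 dollars, which meets the USD 15,000 floor, and the 'unless' clause therefore excuses the requirement. Met.
  (b) The plaintiff resides in Corstead, which is not Casmarsh — that alternative is enough. Met.
  (c) The amount in controversy is 95,000 dollars, within the $108,500 ceiling. Met.
  (d) The claim is a property claim, not a consumer claim. Met.
  (e) The amount in controversy is 95,000 dollars, which meets the 15,000 dollars floor. Satisfied.
  → Jurisdiction lies.
The Corstead District Court:
  (a) The plaintiff resides in Corstead. Condition met.
  (b) The amount in controversy is $95,000, which meets the 75,000 dollars floor — that alternative is enough. Satisfied.
  (c) The claim is a property claim, not a tort claim. Condition met.
  (d) The corporate defendant(s) have their principal place of business in Thornen, not Corstead. However, the amount in controversy is 95,000 dollars, which meets the 15,000 dollars floor, so the 'unless' proviso supplies this condition. Met.
  (e) The amount in controversy is $95,000, within the USD 250,000 ceiling. Condition met.
  → Jurisdiction lies.
The Yarria Regional Court:
  (a) The amount in controversy is 95,000 dollars, which meets the 5,000 dollars floor — that alternative is enough. The carve-out does not apply: no defendant resides in Yarria (they reside in Casmarsh, Moren, Thornen). Satisfied.
  (b) The plaintiff resides in Corstead, not Yarria. Condition not met.
  (c) The plaintiff resides in Corstead, which is not Yarria, so one alternative holds. Met.
  (d) The claim is a property claim, not an employment claim — that alternative is enough. Met.
  → No jurisdiction.
Courts with jurisdiction: the Superior Court of Casmarsh, the Corstead District Court — 2 in total.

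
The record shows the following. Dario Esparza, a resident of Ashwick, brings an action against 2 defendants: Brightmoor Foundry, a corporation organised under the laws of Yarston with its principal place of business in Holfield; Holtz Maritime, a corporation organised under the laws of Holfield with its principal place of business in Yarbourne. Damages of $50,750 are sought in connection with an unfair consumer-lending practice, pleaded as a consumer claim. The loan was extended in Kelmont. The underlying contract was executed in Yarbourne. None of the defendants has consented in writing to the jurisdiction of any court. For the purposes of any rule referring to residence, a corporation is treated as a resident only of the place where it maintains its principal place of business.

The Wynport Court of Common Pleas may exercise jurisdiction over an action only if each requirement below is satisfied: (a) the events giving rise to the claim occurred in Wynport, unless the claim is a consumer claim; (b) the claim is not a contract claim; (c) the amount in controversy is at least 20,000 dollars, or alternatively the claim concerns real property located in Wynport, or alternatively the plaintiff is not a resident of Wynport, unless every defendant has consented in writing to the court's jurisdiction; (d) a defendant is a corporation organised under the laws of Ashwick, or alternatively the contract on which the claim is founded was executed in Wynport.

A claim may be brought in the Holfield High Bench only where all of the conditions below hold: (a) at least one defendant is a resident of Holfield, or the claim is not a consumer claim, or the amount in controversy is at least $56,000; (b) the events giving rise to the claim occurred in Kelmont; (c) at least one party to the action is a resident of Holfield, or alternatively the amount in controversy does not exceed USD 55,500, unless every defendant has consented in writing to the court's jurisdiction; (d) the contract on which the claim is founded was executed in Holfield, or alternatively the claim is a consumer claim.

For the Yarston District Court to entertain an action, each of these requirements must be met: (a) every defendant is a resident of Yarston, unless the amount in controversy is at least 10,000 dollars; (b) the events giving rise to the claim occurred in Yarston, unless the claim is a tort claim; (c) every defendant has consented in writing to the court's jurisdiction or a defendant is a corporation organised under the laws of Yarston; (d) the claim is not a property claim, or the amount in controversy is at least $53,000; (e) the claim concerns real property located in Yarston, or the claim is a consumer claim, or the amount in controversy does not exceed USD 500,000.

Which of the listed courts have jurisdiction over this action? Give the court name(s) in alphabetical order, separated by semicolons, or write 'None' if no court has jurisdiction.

The Wynport Court of Common Pleas:
  (a) The operative events occurred in Kelmont, not Wynport. The proviso rescues it, though: the claim is a consumer claim. Met.
  (b) The claim is a consumer claim, not a contract claim. Satisfied.
  (c) The amount in controversy is $50,750, which meets the USD 20,000 floor, so this disjunct is met. Condition met.
  (d) The corporate defendant(s) are organised in Holfield, Yarston, not Ashwick; the contract was executed in Yarbourne, not Wynport — none of the alternatives is met. Not met.
  → The court lacks jurisdiction.
The Holfield High Bench:
  (a) Brightmoor Foundry resides in Holfield — that alternative is enough. Condition met.
  (b) The operative events occurred in Kelmont. Met.
  (c) Brightmoor Foundry resides in Holfield, which satisfies one of the alternatives. Met.
  (d) The claim is a consumer claim, so one alternative holds. Satisfied.
  → All conditions met; jurisdiction exists.
The Yarston District Court:
  (a) The defendants reside as follows — Brightmoor Foundry in Holfield, Holtz Maritime in Yarbourne — not all in Yarston. The proviso rescues it, though: the amount in controversy is USD 50,750, which meets the 10,000 dollars floor. Satisfied.
  (b) The operative events occurred in Kelmont, not Yarston. And the claim is a consumer claim, not a tort claim, so the proviso does not save it. Not satisfied.
  (c) Brightmoor Foundry is organised under the laws of Yarston, so this disjunct is met. Met.
  (d) The claim is a consumer claim, not a property claim — that alternative is enough. Satisfied.
  (e) The claim is a consumer claim, so one alternative holds. Met.
  → Not every requirement is met — no jurisdiction.

the Holfield High Bench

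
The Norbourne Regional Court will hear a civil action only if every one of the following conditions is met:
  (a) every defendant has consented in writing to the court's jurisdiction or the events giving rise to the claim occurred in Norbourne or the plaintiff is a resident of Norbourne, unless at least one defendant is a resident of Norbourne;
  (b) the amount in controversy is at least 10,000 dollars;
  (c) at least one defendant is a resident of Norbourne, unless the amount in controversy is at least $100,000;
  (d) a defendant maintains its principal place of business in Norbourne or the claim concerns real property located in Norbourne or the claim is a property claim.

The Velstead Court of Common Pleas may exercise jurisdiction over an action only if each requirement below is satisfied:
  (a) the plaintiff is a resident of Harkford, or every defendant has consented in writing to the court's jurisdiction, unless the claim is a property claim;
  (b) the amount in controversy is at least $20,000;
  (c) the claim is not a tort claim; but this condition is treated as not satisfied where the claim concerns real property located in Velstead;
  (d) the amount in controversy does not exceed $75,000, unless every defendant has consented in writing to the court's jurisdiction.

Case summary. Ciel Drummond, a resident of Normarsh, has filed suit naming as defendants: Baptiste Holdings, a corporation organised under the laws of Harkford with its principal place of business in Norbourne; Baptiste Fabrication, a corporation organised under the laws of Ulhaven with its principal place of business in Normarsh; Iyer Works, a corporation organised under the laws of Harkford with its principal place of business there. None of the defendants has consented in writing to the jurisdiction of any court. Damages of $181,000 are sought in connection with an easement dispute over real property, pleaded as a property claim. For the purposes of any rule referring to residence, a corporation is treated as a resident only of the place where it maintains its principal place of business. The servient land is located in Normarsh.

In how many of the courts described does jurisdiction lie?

1

The Norbourne Regional Court:
  (a) No such written consent has been filed; the operative events occurred in Normarsh, not Norbourne; the plaintiff resides in Normarsh, not Norbourne — every alternative fails. The proviso rescues it, though: Baptiste Holdings resides in Norbourne. Met.
  (b) The amount in controversy is 181,000 dollars, which meets the 10,000 dollars floor. Satisfied.
  (c) Baptiste Holdings resides in Norbourne. Satisfied.
  (d) Baptiste Holdings has its principal place of business in Norbourne, so one alternative holds. Satisfied.
  → Every requirement is satisfied — jurisdiction.
The Velstead Court of Common Pleas:
  (a) The plaintiff resides in Normarsh, not Harkford; no such written consent has been filed — none of the alternatives is met. The proviso rescues it, though: the claim is a property claim. Satisfied.
  (b) The amount in controversy is $181,000, which meets the USD 20,000 floor. Condition met.
  (c) The claim is a property claim, not a tort claim. And the carve-out is inapplicable — the property lies in Normarsh, not Velstead. Satisfied.
  (d) The amount in controversy is USD 181,000, above the USD 75,000 ceiling. The proviso offers no rescue either, since no such written consent has been filed. Not met.
  → At least one condition fails; no jurisdiction.
Courts with jurisdiction: the Norbourne Regional Court — 1 in total.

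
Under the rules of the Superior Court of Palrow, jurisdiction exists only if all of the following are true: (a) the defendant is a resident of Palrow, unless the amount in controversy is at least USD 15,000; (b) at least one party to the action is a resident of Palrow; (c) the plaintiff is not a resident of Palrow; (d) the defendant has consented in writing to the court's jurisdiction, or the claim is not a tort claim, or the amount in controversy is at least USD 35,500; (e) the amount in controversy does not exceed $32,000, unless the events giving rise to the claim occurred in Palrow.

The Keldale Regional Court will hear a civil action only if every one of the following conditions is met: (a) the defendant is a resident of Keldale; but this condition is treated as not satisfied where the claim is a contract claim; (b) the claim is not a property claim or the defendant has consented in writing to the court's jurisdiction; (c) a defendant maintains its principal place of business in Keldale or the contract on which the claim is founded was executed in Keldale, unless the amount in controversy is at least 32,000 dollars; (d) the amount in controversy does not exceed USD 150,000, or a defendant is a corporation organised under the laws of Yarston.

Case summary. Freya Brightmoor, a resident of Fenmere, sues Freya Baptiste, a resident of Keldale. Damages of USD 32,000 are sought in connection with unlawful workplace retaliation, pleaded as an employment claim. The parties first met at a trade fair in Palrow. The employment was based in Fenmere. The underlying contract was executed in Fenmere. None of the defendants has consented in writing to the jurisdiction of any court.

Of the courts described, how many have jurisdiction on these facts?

1

The Superior Court of Palrow:
  (a) The defendant resides in Keldale, not Palrow. However, the amount in controversy is $32,000, which meets the USD 15,000 floor, so the 'unless' proviso supplies this condition. Condition met.
  (b) No party resides in Palrow. Not met.
  (c) The plaintiff resides in Fenmere, which is not Palrow. Satisfied.
  (d) The claim is an employment claim, not a tort claim, so one alternative holds. Met.
  (e) The amount in controversy is $32,000, within the USD 32,000 ceiling. Satisfied.
  → At least one condition fails; no jurisdiction.
The Keldale Regional Court:
  (a) The defendant resides in Keldale. And the carve-out is inapplicable — the claim is an employment claim, not a contract claim. Met.
  (b) The claim is an employment claim, not a property claim, so one alternative holds. Condition met.
  (c) No defendant is a corporation; the contract was executed in Fenmere, not Keldale — every alternative fails. However, the amount in controversy is $32,000, which meets the USD 32,000 floor, so the 'unless' proviso supplies this condition. Met.
  (d) The amount in controversy is $32,000, within the 150,000 dollars ceiling, so this disjunct is met. Met.
  → All conditions met; jurisdiction exists.
Courts with jurisdiction: the Keldale Regional Court — 1 in total.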